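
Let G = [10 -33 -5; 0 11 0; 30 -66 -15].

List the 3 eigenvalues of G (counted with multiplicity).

Compute the characteristic polynomial p(λ) = det(λI - G).
Expanding along the first row, p(λ) = λ^3 - 6λ^2 - 55λ.
Since p(11) = 0, λ = 11 is a root.
Factor out (λ - 11): p(λ) = (λ - 11)·(λ^2 + 5λ).
The quadratic factors as (λ + 5)·λ.
Eigenvalues: -5, 0, 11.

-5, 0, 11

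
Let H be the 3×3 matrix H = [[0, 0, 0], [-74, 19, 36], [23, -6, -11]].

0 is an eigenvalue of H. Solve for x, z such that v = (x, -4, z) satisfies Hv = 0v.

We need (H)v = 0.
H = [[0, 0, 0], [-74, 19, 36], [23, -6, -11]].
Row 1: (0)·x + (0)·-4 + (0)·z = 0
Row 2: (-74)·x + (19)·-4 + (36)·z = 0
Row 3: (23)·x + (-6)·-4 + (-11)·z = 0
Solving gives x = -2, z = -2.
Check: H·(-2, -4, -2) = (0, 0, 0) = 0·(-2, -4, -2).

-2, -2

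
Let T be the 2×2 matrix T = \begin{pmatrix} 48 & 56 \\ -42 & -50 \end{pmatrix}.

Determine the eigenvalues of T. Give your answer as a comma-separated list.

-8, 6

det(T - rI) = (48 - r)(-50 - r) - (56)·(-42) = r^2 + 2r - 48.
This factors as (r + 8)·(r - 6) = 0.
Eigenvalues: -8, 6.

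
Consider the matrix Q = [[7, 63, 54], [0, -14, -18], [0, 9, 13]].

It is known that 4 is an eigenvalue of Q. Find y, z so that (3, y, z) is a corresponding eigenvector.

We need (Q - 4I)v = 0.
Q - 4I = [[3, 63, 54], [0, -18, -18], [0, 9, 9]].
Row 1: (3)·3 + (63)·y + (54)·z = 0
Row 2: (0)·3 + (-18)·y + (-18)·z = 0
Row 3: (0)·3 + (9)·y + (9)·z = 0
Solving gives y = -1, z = 1.
Check: Q·(3, -1, 1) = (12, -4, 4) = 4·(3, -1, 1).

-1, 1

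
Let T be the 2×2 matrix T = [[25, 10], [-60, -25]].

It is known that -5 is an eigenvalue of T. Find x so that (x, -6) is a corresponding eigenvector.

We need (T + 5I)v = 0.
T + 5I = [[30, 10], [-60, -20]].
Row 1: (30)·x + (10)·-6 = 0
Row 2: (-60)·x + (-20)·-6 = 0
Solving gives x = 2.
Check: T·(2, -6) = (-10, 30) = -5·(2, -6).

2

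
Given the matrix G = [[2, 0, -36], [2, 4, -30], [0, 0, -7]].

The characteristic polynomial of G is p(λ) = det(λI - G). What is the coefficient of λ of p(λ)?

-34

p(λ) = λ^3 + λ^2 - 34λ + 56.
The coefficient of λ is -34.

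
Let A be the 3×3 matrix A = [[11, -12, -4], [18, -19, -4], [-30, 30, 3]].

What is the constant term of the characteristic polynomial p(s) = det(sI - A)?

p(0) = det(0·I − A) = det(−A) = (−1)^3·det(A).
det(A) = 21, so p(0) = -21.

-21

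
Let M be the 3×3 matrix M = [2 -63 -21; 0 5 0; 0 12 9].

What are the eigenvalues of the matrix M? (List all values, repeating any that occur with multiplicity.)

The characteristic polynomial is p(t) = det(tI - M).
Expanding along the first row, p(t) = t^3 - 16t^2 + 73t - 90.
Try t = 2: p(2) = 0, so 2 is a root.
Factor out (t - 2): p(t) = (t - 2)·(t^2 - 14t + 45).
The quadratic factors as (t - 5)·(t - 9).
Eigenvalues: 2, 5, 9.

2, 5, 9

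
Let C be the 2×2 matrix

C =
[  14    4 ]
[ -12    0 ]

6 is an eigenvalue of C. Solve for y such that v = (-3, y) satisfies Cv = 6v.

6

We need (C - 6I)v = 0.
C - 6I = [[8, 4], [-12, -6]].
Row 1: (8)·-3 + (4)·y = 0
Row 2: (-12)·-3 + (-6)·y = 0
Solving gives y = 6.
Check: C·(-3, 6) = (-18, 36) = 6·(-3, 6).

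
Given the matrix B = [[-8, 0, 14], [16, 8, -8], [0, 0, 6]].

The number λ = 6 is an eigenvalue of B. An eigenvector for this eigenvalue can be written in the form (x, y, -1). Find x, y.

-1, 4

We need (B - 6I)v = 0.
B - 6I = [[-14, 0, 14], [16, 2, -8], [0, 0, 0]].
Row 1: (-14)·x + (0)·y + (14)·-1 = 0
Row 2: (16)·x + (2)·y + (-8)·-1 = 0
Row 3: (0)·x + (0)·y + (0)·-1 = 0
Solving gives x = -1, y = 4.
Check: B·(-1, 4, -1) = (-6, 24, -6) = 6·(-1, 4, -1).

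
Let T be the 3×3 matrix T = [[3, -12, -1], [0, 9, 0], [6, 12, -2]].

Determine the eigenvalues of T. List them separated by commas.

0, 1, 9

The characteristic polynomial is p(lambda) = det(lambda·I - T).
Expanding the 3×3 determinant: p(lambda) = lambda^3 - 10·lambda^2 + 9·lambda.
Try lambda = 9: p(9) = 0, so 9 is a root.
Dividing by (lambda - 9) leaves lambda^2 - lambda.
The quadratic factors as lambda·(lambda - 1).
Eigenvalues: 0, 1, 9.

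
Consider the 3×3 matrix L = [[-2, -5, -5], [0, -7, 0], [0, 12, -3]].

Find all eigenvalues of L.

-7, -3, -2

Compute the characteristic polynomial p(μ) = det(μI - L).
Cofactor expansion gives p(μ) = μ^3 + 12μ^2 + 41μ + 42.
Rational-root test: μ = -2 gives p(-2) = 0.
Factor out (μ + 2): p(μ) = (μ + 2)·(μ^2 + 10μ + 21).
The quadratic factors as (μ + 7)·(μ + 3).
Eigenvalues: -7, -3, -2.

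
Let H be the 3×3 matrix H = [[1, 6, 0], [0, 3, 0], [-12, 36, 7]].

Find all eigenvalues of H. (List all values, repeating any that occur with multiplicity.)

1, 3, 7

Set up det(λI - H) = 0.
Expanding along the first row, p(λ) = λ^3 - 11λ^2 + 31λ - 21.
Try λ = 7: p(7) = 0, so 7 is a root.
Factor out (λ - 7): p(λ) = (λ - 7)·(λ^2 - 4λ + 3).
The quadratic factors as (λ - 1)·(λ - 3).
Eigenvalues: 1, 3, 7.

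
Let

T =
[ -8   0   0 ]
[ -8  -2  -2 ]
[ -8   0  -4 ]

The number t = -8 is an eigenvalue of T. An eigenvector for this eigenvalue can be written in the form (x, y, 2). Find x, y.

We need (T + 8I)v = 0.
T + 8I = [[0, 0, 0], [-8, 6, -2], [-8, 0, 4]].
Row 1: (0)·x + (0)·y + (0)·2 = 0
Row 2: (-8)·x + (6)·y + (-2)·2 = 0
Row 3: (-8)·x + (0)·y + (4)·2 = 0
Solving gives x = 1, y = 2.
Check: T·(1, 2, 2) = (-8, -16, -16) = -8·(1, 2, 2).

1, 2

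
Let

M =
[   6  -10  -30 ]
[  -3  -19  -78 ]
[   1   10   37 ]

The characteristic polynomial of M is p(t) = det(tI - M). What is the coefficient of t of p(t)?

185

p(t) = t^3 - 24t^2 + 185t - 462.
The coefficient of t is 185.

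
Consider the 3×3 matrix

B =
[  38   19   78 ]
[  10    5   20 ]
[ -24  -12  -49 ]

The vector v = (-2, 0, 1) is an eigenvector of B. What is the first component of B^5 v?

2

First find the eigenvalue: Bv = (2, 0, -1) = -1·(-2, 0, 1), so λ = -1.
Then B^5 v = λ^5·v = (-1)^5·(-2, 0, 1) = -1·(-2, 0, 1) = (2, 0, -1).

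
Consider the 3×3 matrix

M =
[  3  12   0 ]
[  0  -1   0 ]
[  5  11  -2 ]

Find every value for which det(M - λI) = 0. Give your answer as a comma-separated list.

Compute the characteristic polynomial p(λ) = det(λI - M).
Expanding along the first row, p(λ) = λ^3 - 7λ - 6.
Since p(-2) = 0, λ = -2 is a root.
Factor out (λ + 2): p(λ) = (λ + 2)·(λ^2 - 2λ - 3).
The quadratic factors as (λ + 1)·(λ - 3).
Eigenvalues: -2, -1, 3.

-2, -1, 3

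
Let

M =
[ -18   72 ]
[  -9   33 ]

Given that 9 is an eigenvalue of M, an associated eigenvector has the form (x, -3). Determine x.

-8

We need (M - 9I)v = 0.
M - 9I = [[-27, 72], [-9, 24]].
Row 1: (-27)·x + (72)·-3 = 0
Row 2: (-9)·x + (24)·-3 = 0
Solving gives x = -8.
Check: M·(-8, -3) = (-72, -27) = 9·(-8, -3).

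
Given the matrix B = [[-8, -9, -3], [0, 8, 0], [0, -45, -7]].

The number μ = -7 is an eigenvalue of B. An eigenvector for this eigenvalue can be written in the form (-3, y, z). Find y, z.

We need (B + 7I)v = 0.
B + 7I = [[-1, -9, -3], [0, 15, 0], [0, -45, 0]].
Row 1: (-1)·-3 + (-9)·y + (-3)·z = 0
Row 2: (0)·-3 + (15)·y + (0)·z = 0
Row 3: (0)·-3 + (-45)·y + (0)·z = 0
Solving gives y = 0, z = 1.
Check: B·(-3, 0, 1) = (21, 0, -7) = -7·(-3, 0, 1).

0, 1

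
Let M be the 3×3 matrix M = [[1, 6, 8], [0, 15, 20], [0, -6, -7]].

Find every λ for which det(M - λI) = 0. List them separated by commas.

Compute the characteristic polynomial p(lambda) = det(lambda·I - M).
Expanding along the first row, p(lambda) = lambda^3 - 9·lambda^2 + 23·lambda - 15.
Try lambda = 3: p(3) = 0, so 3 is a root.
Factor out (lambda - 3): p(lambda) = (lambda - 3)·(lambda^2 - 6·lambda + 5).
The quadratic factors as (lambda - 1)·(lambda - 5).
Eigenvalues: 1, 3, 5.

1, 3, 5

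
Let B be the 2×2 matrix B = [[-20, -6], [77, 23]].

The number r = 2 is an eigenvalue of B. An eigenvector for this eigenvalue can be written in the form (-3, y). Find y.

We need (B - 2I)v = 0.
B - 2I = [[-22, -6], [77, 21]].
Row 1: (-22)·-3 + (-6)·y = 0
Row 2: (77)·-3 + (21)·y = 0
Solving gives y = 11.
Check: B·(-3, 11) = (-6, 22) = 2·(-3, 11).

11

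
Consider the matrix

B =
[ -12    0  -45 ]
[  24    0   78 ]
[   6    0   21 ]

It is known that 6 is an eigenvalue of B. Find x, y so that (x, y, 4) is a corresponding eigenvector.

We need (B - 6I)v = 0.
B - 6I = [[-18, 0, -45], [24, -6, 78], [6, 0, 15]].
Row 1: (-18)·x + (0)·y + (-45)·4 = 0
Row 2: (24)·x + (-6)·y + (78)·4 = 0
Row 3: (6)·x + (0)·y + (15)·4 = 0
Solving gives x = -10, y = 12.
Check: B·(-10, 12, 4) = (-60, 72, 24) = 6·(-10, 12, 4).

-10, 12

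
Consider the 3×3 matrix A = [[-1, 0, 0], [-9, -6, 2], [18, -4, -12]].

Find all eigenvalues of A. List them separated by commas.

-10, -8, -1

The characteristic polynomial is p(lambda) = det(lambda·I - A).
Cofactor expansion gives p(lambda) = lambda^3 + 19·lambda^2 + 98·lambda + 80.
Try lambda = -10: p(-10) = 0, so -10 is a root.
Factor out (lambda + 10): p(lambda) = (lambda + 10)·(lambda^2 + 9·lambda + 8).
The quadratic factors as (lambda + 8)·(lambda + 1).
Eigenvalues: -10, -8, -1.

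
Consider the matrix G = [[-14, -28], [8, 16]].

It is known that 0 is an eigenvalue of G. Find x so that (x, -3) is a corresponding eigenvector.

We need (G)v = 0.
G = [[-14, -28], [8, 16]].
Row 1: (-14)·x + (-28)·-3 = 0
Row 2: (8)·x + (16)·-3 = 0
Solving gives x = 6.
Check: G·(6, -3) = (0, 0) = 0·(6, -3).

6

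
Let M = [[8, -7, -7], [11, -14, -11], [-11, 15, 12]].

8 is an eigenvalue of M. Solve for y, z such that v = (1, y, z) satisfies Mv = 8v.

We need (M - 8I)v = 0.
M - 8I = [[0, -7, -7], [11, -22, -11], [-11, 15, 4]].
Row 1: (0)·1 + (-7)·y + (-7)·z = 0
Row 2: (11)·1 + (-22)·y + (-11)·z = 0
Row 3: (-11)·1 + (15)·y + (4)·z = 0
Solving gives y = 1, z = -1.
Check: M·(1, 1, -1) = (8, 8, -8) = 8·(1, 1, -1).

1, -1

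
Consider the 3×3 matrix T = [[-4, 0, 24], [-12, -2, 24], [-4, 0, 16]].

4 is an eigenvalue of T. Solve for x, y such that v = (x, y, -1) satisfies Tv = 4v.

We need (T - 4I)v = 0.
T - 4I = [[-8, 0, 24], [-12, -6, 24], [-4, 0, 12]].
Row 1: (-8)·x + (0)·y + (24)·-1 = 0
Row 2: (-12)·x + (-6)·y + (24)·-1 = 0
Row 3: (-4)·x + (0)·y + (12)·-1 = 0
Solving gives x = -3, y = 2.
Check: T·(-3, 2, -1) = (-12, 8, -4) = 4·(-3, 2, -1).

-3, 2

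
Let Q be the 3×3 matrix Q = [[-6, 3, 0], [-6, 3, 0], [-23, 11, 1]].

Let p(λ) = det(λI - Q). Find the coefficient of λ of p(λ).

-3

p(λ) = λ^3 + 2λ^2 - 3λ.
The coefficient of λ is -3.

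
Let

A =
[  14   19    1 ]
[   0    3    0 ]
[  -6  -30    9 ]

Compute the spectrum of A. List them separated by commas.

The characteristic polynomial is p(λ) = det(λI - A).
Expanding along the first row, p(λ) = λ^3 - 26λ^2 + 201λ - 396.
Since p(3) = 0, λ = 3 is a root.
Dividing by (λ - 3) leaves λ^2 - 23λ + 132.
The quadratic factors as (λ - 11)·(λ - 12).
Eigenvalues: 3, 11, 12.

3, 11, 12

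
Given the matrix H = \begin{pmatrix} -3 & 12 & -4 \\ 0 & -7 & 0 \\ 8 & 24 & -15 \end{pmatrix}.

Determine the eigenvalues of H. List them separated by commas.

-11, -7, -7

The characteristic polynomial is p(s) = det(sI - H).
Cofactor expansion gives p(s) = s^3 + 25s^2 + 203s + 539.
Since p(-11) = 0, s = -11 is a root.
Factor out (s + 11): p(s) = (s + 11)·(s^2 + 14s + 49).
The quadratic factor is (s + 7)^2.
Eigenvalues: -11, -7, -7.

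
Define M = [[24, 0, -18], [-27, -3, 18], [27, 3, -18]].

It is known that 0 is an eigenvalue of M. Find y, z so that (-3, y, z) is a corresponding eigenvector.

3, -4

We need (M)v = 0.
M = [[24, 0, -18], [-27, -3, 18], [27, 3, -18]].
Row 1: (24)·-3 + (0)·y + (-18)·z = 0
Row 2: (-27)·-3 + (-3)·y + (18)·z = 0
Row 3: (27)·-3 + (3)·y + (-18)·z = 0
Solving gives y = 3, z = -4.
Check: M·(-3, 3, -4) = (0, 0, 0) = 0·(-3, 3, -4).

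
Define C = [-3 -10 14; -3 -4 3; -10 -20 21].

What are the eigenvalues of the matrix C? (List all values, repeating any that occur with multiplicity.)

1, 2, 11

Compute the characteristic polynomial p(t) = det(tI - C).
Cofactor expansion gives p(t) = t^3 - 14t^2 + 35t - 22.
Rational-root test: t = 1 gives p(1) = 0.
Dividing by (t - 1) leaves t^2 - 13t + 22.
The quadratic factors as (t - 2)·(t - 11).
Eigenvalues: 1, 2, 11.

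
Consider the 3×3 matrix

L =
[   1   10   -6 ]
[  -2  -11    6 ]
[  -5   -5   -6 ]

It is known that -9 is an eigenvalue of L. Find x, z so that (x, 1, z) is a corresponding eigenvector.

-1, 0

We need (L + 9I)v = 0.
L + 9I = [[10, 10, -6], [-2, -2, 6], [-5, -5, 3]].
Row 1: (10)·x + (10)·1 + (-6)·z = 0
Row 2: (-2)·x + (-2)·1 + (6)·z = 0
Row 3: (-5)·x + (-5)·1 + (3)·z = 0
Solving gives x = -1, z = 0.
Check: L·(-1, 1, 0) = (9, -9, 0) = -9·(-1, 1, 0).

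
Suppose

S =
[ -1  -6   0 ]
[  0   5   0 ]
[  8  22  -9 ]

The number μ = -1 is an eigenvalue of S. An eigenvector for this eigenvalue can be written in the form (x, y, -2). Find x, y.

-2, 0

We need (S + 1I)v = 0.
S + 1I = [[0, -6, 0], [0, 6, 0], [8, 22, -8]].
Row 1: (0)·x + (-6)·y + (0)·-2 = 0
Row 2: (0)·x + (6)·y + (0)·-2 = 0
Row 3: (8)·x + (22)·y + (-8)·-2 = 0
Solving gives x = -2, y = 0.
Check: S·(-2, 0, -2) = (2, 0, 2) = -1·(-2, 0, -2).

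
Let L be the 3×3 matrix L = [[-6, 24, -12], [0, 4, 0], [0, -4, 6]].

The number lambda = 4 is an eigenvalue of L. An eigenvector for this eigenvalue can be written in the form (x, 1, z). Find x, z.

0, 2

We need (L - 4I)v = 0.
L - 4I = [[-10, 24, -12], [0, 0, 0], [0, -4, 2]].
Row 1: (-10)·x + (24)·1 + (-12)·z = 0
Row 2: (0)·x + (0)·1 + (0)·z = 0
Row 3: (0)·x + (-4)·1 + (2)·z = 0
Solving gives x = 0, z = 2.
Check: L·(0, 1, 2) = (0, 4, 8) = 4·(0, 1, 2).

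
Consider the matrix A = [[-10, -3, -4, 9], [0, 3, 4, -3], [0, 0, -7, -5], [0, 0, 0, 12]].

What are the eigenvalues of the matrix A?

-10, -7, 3, 12

A is upper triangular, so its eigenvalues are the diagonal entries.
Diagonal: -10, 3, -7, 12.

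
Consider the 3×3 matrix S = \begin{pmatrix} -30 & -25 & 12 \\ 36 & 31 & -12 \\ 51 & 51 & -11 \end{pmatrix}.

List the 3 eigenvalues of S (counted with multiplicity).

-11, -5, 6

The characteristic polynomial is p(λ) = det(λI - S).
Cofactor expansion gives p(λ) = λ^3 + 10λ^2 - 41λ - 330.
Since p(-5) = 0, λ = -5 is a root.
Factor out (λ + 5): p(λ) = (λ + 5)·(λ^2 + 5λ - 66).
The quadratic factors as (λ + 11)·(λ - 6).
Eigenvalues: -11, -5, 6.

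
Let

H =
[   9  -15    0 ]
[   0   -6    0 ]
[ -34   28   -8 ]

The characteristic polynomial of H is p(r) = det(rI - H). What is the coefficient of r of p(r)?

p(r) = r^3 + 5r^2 - 78r - 432.
The coefficient of r is -78.

-78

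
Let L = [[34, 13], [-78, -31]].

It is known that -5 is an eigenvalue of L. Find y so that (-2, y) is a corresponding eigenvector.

We need (L + 5I)v = 0.
L + 5I = [[39, 13], [-78, -26]].
Row 1: (39)·-2 + (13)·y = 0
Row 2: (-78)·-2 + (-26)·y = 0
Solving gives y = 6.
Check: L·(-2, 6) = (10, -30) = -5·(-2, 6).

6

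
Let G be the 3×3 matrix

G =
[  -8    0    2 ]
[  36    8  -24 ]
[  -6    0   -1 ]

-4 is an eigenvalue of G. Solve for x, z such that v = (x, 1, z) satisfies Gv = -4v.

1, 2

We need (G + 4I)v = 0.
G + 4I = [[-4, 0, 2], [36, 12, -24], [-6, 0, 3]].
Row 1: (-4)·x + (0)·1 + (2)·z = 0
Row 2: (36)·x + (12)·1 + (-24)·z = 0
Row 3: (-6)·x + (0)·1 + (3)·z = 0
Solving gives x = 1, z = 2.
Check: G·(1, 1, 2) = (-4, -4, -8) = -4·(1, 1, 2).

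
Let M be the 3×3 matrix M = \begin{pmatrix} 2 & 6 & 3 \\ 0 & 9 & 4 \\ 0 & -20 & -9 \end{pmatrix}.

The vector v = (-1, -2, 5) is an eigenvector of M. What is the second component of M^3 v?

2

First find the eigenvalue: Mv = (1, 2, -5) = -1·(-1, -2, 5), so λ = -1.
Then M^3 v = λ^3·v = (-1)^3·(-1, -2, 5) = -1·(-1, -2, 5) = (1, 2, -5).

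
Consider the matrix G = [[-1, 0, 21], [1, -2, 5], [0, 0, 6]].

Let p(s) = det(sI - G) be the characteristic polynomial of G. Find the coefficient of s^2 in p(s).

The coefficient of s^2 of det(sI - G) is −trace(G).
trace(G) = (-1) + (-2) + (6) = 3, so the coefficient is -3.

-3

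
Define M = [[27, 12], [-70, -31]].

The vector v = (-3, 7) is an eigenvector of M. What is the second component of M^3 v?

-7

First find the eigenvalue: Mv = (3, -7) = -1·(-3, 7), so λ = -1.
Then M^3 v = λ^3·v = (-1)^3·(-3, 7) = -1·(-3, 7) = (3, -7).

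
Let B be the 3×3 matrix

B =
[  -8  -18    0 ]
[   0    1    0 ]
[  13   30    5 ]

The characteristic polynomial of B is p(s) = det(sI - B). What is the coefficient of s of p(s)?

-43

p(s) = s^3 + 2s^2 - 43s + 40.
The coefficient of s is -43.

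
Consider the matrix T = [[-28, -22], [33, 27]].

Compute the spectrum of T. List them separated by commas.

det(T - lambda·I) = (-28 - lambda)(27 - lambda) - (-22)·(33) = lambda^2 + lambda - 30.
This factors as (lambda + 6)·(lambda - 5) = 0.
Eigenvalues: -6, 5.

-6, 5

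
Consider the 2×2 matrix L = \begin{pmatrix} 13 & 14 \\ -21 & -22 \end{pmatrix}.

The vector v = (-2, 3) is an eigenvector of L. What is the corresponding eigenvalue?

Compute Lv: L·(-2, 3) = (16, -24).
Since Lv = λv, compare component 1: 16 = λ·-2, so λ = -8.

-8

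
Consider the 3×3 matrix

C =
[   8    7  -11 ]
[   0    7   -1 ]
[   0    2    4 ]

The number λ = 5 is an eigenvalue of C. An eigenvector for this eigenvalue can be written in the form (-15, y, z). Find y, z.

We need (C - 5I)v = 0.
C - 5I = [[3, 7, -11], [0, 2, -1], [0, 2, -1]].
Row 1: (3)·-15 + (7)·y + (-11)·z = 0
Row 2: (0)·-15 + (2)·y + (-1)·z = 0
Row 3: (0)·-15 + (2)·y + (-1)·z = 0
Solving gives y = -3, z = -6.
Check: C·(-15, -3, -6) = (-75, -15, -30) = 5·(-15, -3, -6).

-3, -6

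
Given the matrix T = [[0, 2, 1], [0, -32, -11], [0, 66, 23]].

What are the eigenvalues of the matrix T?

Compute the characteristic polynomial p(λ) = det(λI - T).
Expanding along the first row, p(λ) = λ^3 + 9λ^2 - 10λ.
Since p(-10) = 0, λ = -10 is a root.
Factor out (λ + 10): p(λ) = (λ + 10)·(λ^2 - λ).
The quadratic factors as λ·(λ - 1).
Eigenvalues: -10, 0, 1.

-10, 0, 1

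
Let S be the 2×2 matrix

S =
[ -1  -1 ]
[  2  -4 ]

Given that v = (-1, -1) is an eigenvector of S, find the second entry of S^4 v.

First find the eigenvalue: Sv = (2, 2) = -2·(-1, -1), so λ = -2.
Then S^4 v = λ^4·v = (-2)^4·(-1, -1) = 16·(-1, -1) = (-16, -16).

-16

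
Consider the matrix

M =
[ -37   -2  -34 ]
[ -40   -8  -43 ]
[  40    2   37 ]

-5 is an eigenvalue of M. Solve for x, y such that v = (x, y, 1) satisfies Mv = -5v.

-1, -1

We need (M + 5I)v = 0.
M + 5I = [[-32, -2, -34], [-40, -3, -43], [40, 2, 42]].
Row 1: (-32)·x + (-2)·y + (-34)·1 = 0
Row 2: (-40)·x + (-3)·y + (-43)·1 = 0
Row 3: (40)·x + (2)·y + (42)·1 = 0
Solving gives x = -1, y = -1.
Check: M·(-1, -1, 1) = (5, 5, -5) = -5·(-1, -1, 1).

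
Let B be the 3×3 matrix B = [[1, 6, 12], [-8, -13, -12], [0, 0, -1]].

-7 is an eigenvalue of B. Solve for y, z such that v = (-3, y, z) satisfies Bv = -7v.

We need (B + 7I)v = 0.
B + 7I = [[8, 6, 12], [-8, -6, -12], [0, 0, 6]].
Row 1: (8)·-3 + (6)·y + (12)·z = 0
Row 2: (-8)·-3 + (-6)·y + (-12)·z = 0
Row 3: (0)·-3 + (0)·y + (6)·z = 0
Solving gives y = 4, z = 0.
Check: B·(-3, 4, 0) = (21, -28, 0) = -7·(-3, 4, 0).

4, 0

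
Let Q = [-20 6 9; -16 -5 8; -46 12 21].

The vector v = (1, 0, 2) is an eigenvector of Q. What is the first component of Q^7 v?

First find the eigenvalue: Qv = (-2, 0, -4) = -2·(1, 0, 2), so λ = -2.
Then Q^7 v = λ^7·v = (-2)^7·(1, 0, 2) = -128·(1, 0, 2) = (-128, 0, -256).

-128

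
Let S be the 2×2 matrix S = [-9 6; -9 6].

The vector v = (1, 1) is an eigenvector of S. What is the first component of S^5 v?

First find the eigenvalue: Sv = (-3, -3) = -3·(1, 1), so λ = -3.
Then S^5 v = λ^5·v = (-3)^5·(1, 1) = -243·(1, 1) = (-243, -243).

-243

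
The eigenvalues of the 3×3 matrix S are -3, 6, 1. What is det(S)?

det(S) is the product of the eigenvalues: (-3) · (6) · (1) = -18.

-18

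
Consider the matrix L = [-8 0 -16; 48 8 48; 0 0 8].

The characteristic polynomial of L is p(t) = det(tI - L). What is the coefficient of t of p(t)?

p(t) = t^3 - 8t^2 - 64t + 512.
The coefficient of t is -64.

-64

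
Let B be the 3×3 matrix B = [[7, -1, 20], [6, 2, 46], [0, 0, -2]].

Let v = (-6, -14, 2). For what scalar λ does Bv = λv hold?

Compute Bv: B·(-6, -14, 2) = (12, 28, -4).
Since Bv = λv, compare component 1: 12 = λ·-6, so λ = -2.

-2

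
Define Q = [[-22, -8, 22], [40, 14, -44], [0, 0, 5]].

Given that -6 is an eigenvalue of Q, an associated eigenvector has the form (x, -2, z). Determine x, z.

We need (Q + 6I)v = 0.
Q + 6I = [[-16, -8, 22], [40, 20, -44], [0, 0, 11]].
Row 1: (-16)·x + (-8)·-2 + (22)·z = 0
Row 2: (40)·x + (20)·-2 + (-44)·z = 0
Row 3: (0)·x + (0)·-2 + (11)·z = 0
Solving gives x = 1, z = 0.
Check: Q·(1, -2, 0) = (-6, 12, 0) = -6·(1, -2, 0).

1, 0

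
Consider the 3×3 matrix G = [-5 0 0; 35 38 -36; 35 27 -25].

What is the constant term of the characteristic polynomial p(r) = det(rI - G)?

110

p(0) = det(0·I − G) = det(−G) = (−1)^3·det(G).
det(G) = -110, so p(0) = 110.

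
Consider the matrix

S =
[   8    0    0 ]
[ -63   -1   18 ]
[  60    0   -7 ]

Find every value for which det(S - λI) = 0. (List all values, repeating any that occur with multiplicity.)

-7, -1, 8

Set up det(sI - S) = 0.
Expanding the 3×3 determinant: p(s) = s^3 - 57s - 56.
Try s = -1: p(-1) = 0, so -1 is a root.
Dividing by (s + 1) leaves s^2 - s - 56.
The quadratic factors as (s + 7)·(s - 8).
Eigenvalues: -7, -1, 8.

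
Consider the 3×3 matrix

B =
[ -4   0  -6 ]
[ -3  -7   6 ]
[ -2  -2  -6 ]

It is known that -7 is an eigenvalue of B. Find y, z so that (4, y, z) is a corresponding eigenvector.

We need (B + 7I)v = 0.
B + 7I = [[3, 0, -6], [-3, 0, 6], [-2, -2, 1]].
Row 1: (3)·4 + (0)·y + (-6)·z = 0
Row 2: (-3)·4 + (0)·y + (6)·z = 0
Row 3: (-2)·4 + (-2)·y + (1)·z = 0
Solving gives y = -3, z = 2.
Check: B·(4, -3, 2) = (-28, 21, -14) = -7·(4, -3, 2).

-3, 2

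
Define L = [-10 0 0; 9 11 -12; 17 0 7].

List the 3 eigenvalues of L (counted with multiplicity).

-10, 7, 11

Set up det(λI - L) = 0.
Cofactor expansion gives p(λ) = λ^3 - 8λ^2 - 103λ + 770.
Rational-root test: λ = -10 gives p(-10) = 0.
Factor out (λ + 10): p(λ) = (λ + 10)·(λ^2 - 18λ + 77).
The quadratic factors as (λ - 7)·(λ - 11).
Eigenvalues: -10, 7, 11.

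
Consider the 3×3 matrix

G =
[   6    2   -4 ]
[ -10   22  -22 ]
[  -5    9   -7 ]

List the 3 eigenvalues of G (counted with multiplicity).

The characteristic polynomial is p(r) = det(rI - G).
Expanding the 3×3 determinant: p(r) = r^3 - 21r^2 + 134r - 264.
Rational-root test: r = 4 gives p(4) = 0.
Dividing by (r - 4) leaves r^2 - 17r + 66.
The quadratic factors as (r - 6)·(r - 11).
Eigenvalues: 4, 6, 11.

4, 6, 11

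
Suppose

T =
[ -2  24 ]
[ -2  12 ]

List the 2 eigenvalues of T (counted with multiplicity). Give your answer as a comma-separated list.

4, 6

det(T - lambda·I) = (-2 - lambda)(12 - lambda) - (24)·(-2) = lambda^2 - 10·lambda + 24.
This factors as (lambda - 4)·(lambda - 6) = 0.
Eigenvalues: 4, 6.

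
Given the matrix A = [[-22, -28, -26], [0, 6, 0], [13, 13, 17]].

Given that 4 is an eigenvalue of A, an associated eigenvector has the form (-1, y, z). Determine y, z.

We need (A - 4I)v = 0.
A - 4I = [[-26, -28, -26], [0, 2, 0], [13, 13, 13]].
Row 1: (-26)·-1 + (-28)·y + (-26)·z = 0
Row 2: (0)·-1 + (2)·y + (0)·z = 0
Row 3: (13)·-1 + (13)·y + (13)·z = 0
Solving gives y = 0, z = 1.
Check: A·(-1, 0, 1) = (-4, 0, 4) = 4·(-1, 0, 1).

0, 1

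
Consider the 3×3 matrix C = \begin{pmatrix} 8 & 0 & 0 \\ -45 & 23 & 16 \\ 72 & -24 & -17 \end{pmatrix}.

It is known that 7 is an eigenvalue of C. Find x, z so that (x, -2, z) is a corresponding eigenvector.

We need (C - 7I)v = 0.
C - 7I = [[1, 0, 0], [-45, 16, 16], [72, -24, -24]].
Row 1: (1)·x + (0)·-2 + (0)·z = 0
Row 2: (-45)·x + (16)·-2 + (16)·z = 0
Row 3: (72)·x + (-24)·-2 + (-24)·z = 0
Solving gives x = 0, z = 2.
Check: C·(0, -2, 2) = (0, -14, 14) = 7·(0, -2, 2).

0, 2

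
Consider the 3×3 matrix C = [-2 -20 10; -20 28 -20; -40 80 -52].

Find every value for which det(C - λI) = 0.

-12, -12, -2

Compute the characteristic polynomial p(λ) = det(λI - C).
Cofactor expansion gives p(λ) = λ^3 + 26λ^2 + 192λ + 288.
Rational-root test: λ = -2 gives p(-2) = 0.
Dividing by (λ + 2) leaves λ^2 + 24λ + 144.
The quadratic factor is (λ + 12)^2.
Eigenvalues: -12, -12, -2.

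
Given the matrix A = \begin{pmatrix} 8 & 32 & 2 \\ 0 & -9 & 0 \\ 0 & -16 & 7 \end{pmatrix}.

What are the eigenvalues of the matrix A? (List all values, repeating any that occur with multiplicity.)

-9, 7, 8

Compute the characteristic polynomial p(λ) = det(λI - A).
Expanding the 3×3 determinant: p(λ) = λ^3 - 6λ^2 - 79λ + 504.
Since p(-9) = 0, λ = -9 is a root.
Factor out (λ + 9): p(λ) = (λ + 9)·(λ^2 - 15λ + 56).
The quadratic factors as (λ - 7)·(λ - 8).
Eigenvalues: -9, 7, 8.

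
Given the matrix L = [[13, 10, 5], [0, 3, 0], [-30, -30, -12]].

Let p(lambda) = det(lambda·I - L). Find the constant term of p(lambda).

p(lambda) = lambda^3 - 4·lambda^2 - 3·lambda + 18.
The constant term is 18.

18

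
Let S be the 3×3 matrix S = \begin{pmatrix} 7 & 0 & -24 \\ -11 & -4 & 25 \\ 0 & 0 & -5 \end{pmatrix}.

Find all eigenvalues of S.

-5, -4, 7

Compute the characteristic polynomial p(lambda) = det(lambda·I - S).
Cofactor expansion gives p(lambda) = lambda^3 + 2·lambda^2 - 43·lambda - 140.
Try lambda = -4: p(-4) = 0, so -4 is a root.
Factor out (lambda + 4): p(lambda) = (lambda + 4)·(lambda^2 - 2·lambda - 35).
The quadratic factors as (lambda + 5)·(lambda - 7).
Eigenvalues: -5, -4, 7.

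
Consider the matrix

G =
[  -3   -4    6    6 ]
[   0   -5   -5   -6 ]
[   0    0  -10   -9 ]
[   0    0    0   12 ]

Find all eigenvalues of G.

G is upper triangular, so its eigenvalues are the diagonal entries.
Diagonal: -3, -5, -10, 12.

-10, -5, -3, 12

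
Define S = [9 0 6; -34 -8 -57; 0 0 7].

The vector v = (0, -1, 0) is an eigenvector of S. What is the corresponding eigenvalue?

-8

Compute Sv: S·(0, -1, 0) = (0, 8, 0).
Since Sv = λv, compare component 2: 8 = λ·-1, so λ = -8.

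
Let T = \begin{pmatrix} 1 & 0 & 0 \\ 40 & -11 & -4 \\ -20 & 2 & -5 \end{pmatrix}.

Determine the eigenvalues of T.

Compute the characteristic polynomial p(lambda) = det(lambda·I - T).
Expanding the 3×3 determinant: p(lambda) = lambda^3 + 15·lambda^2 + 47·lambda - 63.
Rational-root test: lambda = 1 gives p(1) = 0.
Dividing by (lambda - 1) leaves lambda^2 + 16·lambda + 63.
The quadratic factors as (lambda + 9)·(lambda + 7).
Eigenvalues: -9, -7, 1.

-9, -7, 1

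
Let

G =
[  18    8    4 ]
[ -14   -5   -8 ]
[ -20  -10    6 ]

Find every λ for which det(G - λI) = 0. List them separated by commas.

Compute the characteristic polynomial p(λ) = det(λI - G).
Expanding along the first row, p(λ) = λ^3 - 19λ^2 + 100λ - 132.
Rational-root test: λ = 2 gives p(2) = 0.
Dividing by (λ - 2) leaves λ^2 - 17λ + 66.
The quadratic factors as (λ - 6)·(λ - 11).
Eigenvalues: 2, 6, 11.

2, 6, 11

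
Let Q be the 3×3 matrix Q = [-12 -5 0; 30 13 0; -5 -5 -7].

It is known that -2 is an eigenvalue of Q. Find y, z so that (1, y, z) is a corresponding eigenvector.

-2, 1

We need (Q + 2I)v = 0.
Q + 2I = [[-10, -5, 0], [30, 15, 0], [-5, -5, -5]].
Row 1: (-10)·1 + (-5)·y + (0)·z = 0
Row 2: (30)·1 + (15)·y + (0)·z = 0
Row 3: (-5)·1 + (-5)·y + (-5)·z = 0
Solving gives y = -2, z = 1.
Check: Q·(1, -2, 1) = (-2, 4, -2) = -2·(1, -2, 1).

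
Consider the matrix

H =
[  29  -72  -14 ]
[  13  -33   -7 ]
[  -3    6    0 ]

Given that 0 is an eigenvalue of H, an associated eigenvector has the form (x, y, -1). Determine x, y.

We need (H)v = 0.
H = [[29, -72, -14], [13, -33, -7], [-3, 6, 0]].
Row 1: (29)·x + (-72)·y + (-14)·-1 = 0
Row 2: (13)·x + (-33)·y + (-7)·-1 = 0
Row 3: (-3)·x + (6)·y + (0)·-1 = 0
Solving gives x = 2, y = 1.
Check: H·(2, 1, -1) = (0, 0, 0) = 0·(2, 1, -1).

2, 1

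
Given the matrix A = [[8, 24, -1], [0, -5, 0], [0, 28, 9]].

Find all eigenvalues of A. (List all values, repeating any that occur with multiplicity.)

Set up det(sI - A) = 0.
Cofactor expansion gives p(s) = s^3 - 12s^2 - 13s + 360.
Try s = -5: p(-5) = 0, so -5 is a root.
Factor out (s + 5): p(s) = (s + 5)·(s^2 - 17s + 72).
The quadratic factors as (s - 8)·(s - 9).
Eigenvalues: -5, 8, 9.

-5, 8, 9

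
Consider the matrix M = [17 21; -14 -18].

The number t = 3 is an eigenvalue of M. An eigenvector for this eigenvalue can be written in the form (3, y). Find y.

-2

We need (M - 3I)v = 0.
M - 3I = [[14, 21], [-14, -21]].
Row 1: (14)·3 + (21)·y = 0
Row 2: (-14)·3 + (-21)·y = 0
Solving gives y = -2.
Check: M·(3, -2) = (9, -6) = 3·(3, -2).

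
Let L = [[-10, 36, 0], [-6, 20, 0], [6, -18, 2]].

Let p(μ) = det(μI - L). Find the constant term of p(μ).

-32

p(μ) = μ^3 - 12μ^2 + 36μ - 32.
The constant term is -32.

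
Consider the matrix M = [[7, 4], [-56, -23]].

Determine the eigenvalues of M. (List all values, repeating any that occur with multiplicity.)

det(M - λI) = (7 - λ)(-23 - λ) - (4)·(-56) = λ^2 + 16λ + 63.
This factors as (λ + 9)·(λ + 7) = 0.
Eigenvalues: -9, -7.

-9, -7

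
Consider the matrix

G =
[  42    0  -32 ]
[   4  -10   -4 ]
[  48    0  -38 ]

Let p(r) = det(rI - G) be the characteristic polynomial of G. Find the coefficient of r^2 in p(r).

The coefficient of r^2 of det(rI - G) is −trace(G).
trace(G) = (42) + (-10) + (-38) = -6, so the coefficient is 6.

6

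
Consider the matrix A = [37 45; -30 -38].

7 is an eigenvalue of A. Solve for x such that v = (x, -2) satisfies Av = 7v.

We need (A - 7I)v = 0.
A - 7I = [[30, 45], [-30, -45]].
Row 1: (30)·x + (45)·-2 = 0
Row 2: (-30)·x + (-45)·-2 = 0
Solving gives x = 3.
Check: A·(3, -2) = (21, -14) = 7·(3, -2).

3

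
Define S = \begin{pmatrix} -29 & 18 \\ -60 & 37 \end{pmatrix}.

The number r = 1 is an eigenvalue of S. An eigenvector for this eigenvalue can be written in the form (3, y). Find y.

We need (S - 1I)v = 0.
S - 1I = [[-30, 18], [-60, 36]].
Row 1: (-30)·3 + (18)·y = 0
Row 2: (-60)·3 + (36)·y = 0
Solving gives y = 5.
Check: S·(3, 5) = (3, 5) = 1·(3, 5).

5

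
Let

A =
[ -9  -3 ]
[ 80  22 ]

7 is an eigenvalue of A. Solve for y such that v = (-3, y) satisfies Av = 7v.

We need (A - 7I)v = 0.
A - 7I = [[-16, -3], [80, 15]].
Row 1: (-16)·-3 + (-3)·y = 0
Row 2: (80)·-3 + (15)·y = 0
Solving gives y = 16.
Check: A·(-3, 16) = (-21, 112) = 7·(-3, 16).

16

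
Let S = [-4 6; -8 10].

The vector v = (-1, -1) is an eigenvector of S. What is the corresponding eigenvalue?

2

Compute Sv: S·(-1, -1) = (-2, -2).
Since Sv = λv, compare component 1: -2 = λ·-1, so λ = 2.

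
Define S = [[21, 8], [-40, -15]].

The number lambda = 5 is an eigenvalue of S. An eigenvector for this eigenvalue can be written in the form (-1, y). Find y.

We need (S - 5I)v = 0.
S - 5I = [[16, 8], [-40, -20]].
Row 1: (16)·-1 + (8)·y = 0
Row 2: (-40)·-1 + (-20)·y = 0
Solving gives y = 2.
Check: S·(-1, 2) = (-5, 10) = 5·(-1, 2).

2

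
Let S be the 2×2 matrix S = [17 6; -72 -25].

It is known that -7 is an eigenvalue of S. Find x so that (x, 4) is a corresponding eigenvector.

-1

We need (S + 7I)v = 0.
S + 7I = [[24, 6], [-72, -18]].
Row 1: (24)·x + (6)·4 = 0
Row 2: (-72)·x + (-18)·4 = 0
Solving gives x = -1.
Check: S·(-1, 4) = (7, -28) = -7·(-1, 4).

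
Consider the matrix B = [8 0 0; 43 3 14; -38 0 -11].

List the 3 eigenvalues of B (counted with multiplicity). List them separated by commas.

-11, 3, 8

Compute the characteristic polynomial p(t) = det(tI - B).
Expanding the 3×3 determinant: p(t) = t^3 - 97t + 264.
Since p(-11) = 0, t = -11 is a root.
Factor out (t + 11): p(t) = (t + 11)·(t^2 - 11t + 24).
The quadratic factors as (t - 3)·(t - 8).
Eigenvalues: -11, 3, 8.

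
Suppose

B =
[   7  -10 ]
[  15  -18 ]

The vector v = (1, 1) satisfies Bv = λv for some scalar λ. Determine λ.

Compute Bv: B·(1, 1) = (-3, -3).
Since Bv = λv, compare component 1: -3 = λ·1, so λ = -3.

-3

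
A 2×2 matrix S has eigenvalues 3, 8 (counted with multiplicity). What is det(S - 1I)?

If S has eigenvalues 3, 8, then S - 1I has eigenvalues 2, 7.
det(S - 1I) = (2) · (7) = 14.

14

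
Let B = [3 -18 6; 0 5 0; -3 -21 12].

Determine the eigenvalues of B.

5, 6, 9

Set up det(μI - B) = 0.
Cofactor expansion gives p(μ) = μ^3 - 20μ^2 + 129μ - 270.
Try μ = 5: p(5) = 0, so 5 is a root.
Factor out (μ - 5): p(μ) = (μ - 5)·(μ^2 - 15μ + 54).
The quadratic factors as (μ - 6)·(μ - 9).
Eigenvalues: 5, 6, 9.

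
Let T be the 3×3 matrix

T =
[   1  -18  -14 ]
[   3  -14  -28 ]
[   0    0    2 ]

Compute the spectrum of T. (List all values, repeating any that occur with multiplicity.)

-8, -5, 2

Set up det(λI - T) = 0.
Expanding the 3×3 determinant: p(λ) = λ^3 + 11λ^2 + 14λ - 80.
Rational-root test: λ = 2 gives p(2) = 0.
Dividing by (λ - 2) leaves λ^2 + 13λ + 40.
The quadratic factors as (λ + 8)·(λ + 5).
Eigenvalues: -8, -5, 2.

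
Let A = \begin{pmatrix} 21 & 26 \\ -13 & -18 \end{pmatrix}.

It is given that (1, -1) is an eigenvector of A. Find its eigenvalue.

-5

Compute Av: A·(1, -1) = (-5, 5).
Since Av = λv, compare component 1: -5 = λ·1, so λ = -5.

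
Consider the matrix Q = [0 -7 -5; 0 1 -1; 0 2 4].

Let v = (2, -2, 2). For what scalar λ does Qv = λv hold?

Compute Qv: Q·(2, -2, 2) = (4, -4, 4).
Since Qv = λv, compare component 1: 4 = λ·2, so λ = 2.

2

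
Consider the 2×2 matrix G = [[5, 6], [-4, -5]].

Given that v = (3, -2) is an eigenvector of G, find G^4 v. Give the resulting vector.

First find the eigenvalue: Gv = (3, -2) = 1·(3, -2), so λ = 1.
Then G^4 v = λ^4·v = 1^4·(3, -2) = 1·(3, -2) = (3, -2).

(3, -2)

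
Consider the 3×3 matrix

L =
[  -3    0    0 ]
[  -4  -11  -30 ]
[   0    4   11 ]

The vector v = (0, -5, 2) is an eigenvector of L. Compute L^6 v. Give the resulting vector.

(0, -5, 2)

First find the eigenvalue: Lv = (0, -5, 2) = 1·(0, -5, 2), so λ = 1.
Then L^6 v = λ^6·v = 1^6·(0, -5, 2) = 1·(0, -5, 2) = (0, -5, 2).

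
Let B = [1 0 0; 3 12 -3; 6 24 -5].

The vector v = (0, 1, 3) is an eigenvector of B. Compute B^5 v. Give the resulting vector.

First find the eigenvalue: Bv = (0, 3, 9) = 3·(0, 1, 3), so λ = 3.
Then B^5 v = λ^5·v = 3^5·(0, 1, 3) = 243·(0, 1, 3) = (0, 243, 729).

(0, 243, 729)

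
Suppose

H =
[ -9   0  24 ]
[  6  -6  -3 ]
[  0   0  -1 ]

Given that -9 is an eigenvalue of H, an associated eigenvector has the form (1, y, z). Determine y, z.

-2, 0

We need (H + 9I)v = 0.
H + 9I = [[0, 0, 24], [6, 3, -3], [0, 0, 8]].
Row 1: (0)·1 + (0)·y + (24)·z = 0
Row 2: (6)·1 + (3)·y + (-3)·z = 0
Row 3: (0)·1 + (0)·y + (8)·z = 0
Solving gives y = -2, z = 0.
Check: H·(1, -2, 0) = (-9, 18, 0) = -9·(1, -2, 0).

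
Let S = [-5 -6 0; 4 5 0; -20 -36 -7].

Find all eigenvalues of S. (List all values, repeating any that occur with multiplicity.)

Compute the characteristic polynomial p(t) = det(tI - S).
Expanding the 3×3 determinant: p(t) = t^3 + 7t^2 - t - 7.
Try t = 1: p(1) = 0, so 1 is a root.
Dividing by (t - 1) leaves t^2 + 8t + 7.
The quadratic factors as (t + 7)·(t + 1).
Eigenvalues: -7, -1, 1.

-7, -1, 1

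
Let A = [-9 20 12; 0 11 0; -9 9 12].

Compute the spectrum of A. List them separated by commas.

0, 3, 11

The characteristic polynomial is p(μ) = det(μI - A).
Cofactor expansion gives p(μ) = μ^3 - 14μ^2 + 33μ.
Try μ = 11: p(11) = 0, so 11 is a root.
Factor out (μ - 11): p(μ) = (μ - 11)·(μ^2 - 3μ).
The quadratic factors as μ·(μ - 3).
Eigenvalues: 0, 3, 11.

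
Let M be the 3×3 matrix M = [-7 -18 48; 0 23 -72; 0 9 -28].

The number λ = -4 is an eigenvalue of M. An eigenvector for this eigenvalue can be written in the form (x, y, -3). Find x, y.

We need (M + 4I)v = 0.
M + 4I = [[-3, -18, 48], [0, 27, -72], [0, 9, -24]].
Row 1: (-3)·x + (-18)·y + (48)·-3 = 0
Row 2: (0)·x + (27)·y + (-72)·-3 = 0
Row 3: (0)·x + (9)·y + (-24)·-3 = 0
Solving gives x = 0, y = -8.
Check: M·(0, -8, -3) = (0, 32, 12) = -4·(0, -8, -3).

0, -8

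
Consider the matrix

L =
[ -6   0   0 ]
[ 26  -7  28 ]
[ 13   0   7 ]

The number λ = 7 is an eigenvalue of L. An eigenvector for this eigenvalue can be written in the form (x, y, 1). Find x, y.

0, 2

We need (L - 7I)v = 0.
L - 7I = [[-13, 0, 0], [26, -14, 28], [13, 0, 0]].
Row 1: (-13)·x + (0)·y + (0)·1 = 0
Row 2: (26)·x + (-14)·y + (28)·1 = 0
Row 3: (13)·x + (0)·y + (0)·1 = 0
Solving gives x = 0, y = 2.
Check: L·(0, 2, 1) = (0, 14, 7) = 7·(0, 2, 1).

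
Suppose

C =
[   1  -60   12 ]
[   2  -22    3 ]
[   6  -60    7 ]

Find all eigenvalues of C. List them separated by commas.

-7, -5, -2

Set up det(λI - C) = 0.
Expanding the 3×3 determinant: p(λ) = λ^3 + 14λ^2 + 59λ + 70.
Since p(-5) = 0, λ = -5 is a root.
Factor out (λ + 5): p(λ) = (λ + 5)·(λ^2 + 9λ + 14).
The quadratic factors as (λ + 7)·(λ + 2).
Eigenvalues: -7, -5, -2.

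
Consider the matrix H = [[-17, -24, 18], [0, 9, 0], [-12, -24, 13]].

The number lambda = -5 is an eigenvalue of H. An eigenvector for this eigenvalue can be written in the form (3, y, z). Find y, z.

0, 2

We need (H + 5I)v = 0.
H + 5I = [[-12, -24, 18], [0, 14, 0], [-12, -24, 18]].
Row 1: (-12)·3 + (-24)·y + (18)·z = 0
Row 2: (0)·3 + (14)·y + (0)·z = 0
Row 3: (-12)·3 + (-24)·y + (18)·z = 0
Solving gives y = 0, z = 2.
Check: H·(3, 0, 2) = (-15, 0, -10) = -5·(3, 0, 2).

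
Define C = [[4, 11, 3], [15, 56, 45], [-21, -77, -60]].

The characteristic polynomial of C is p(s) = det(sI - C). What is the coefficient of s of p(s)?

-13

p(s) = s^3 - 13s + 12.
The coefficient of s is -13.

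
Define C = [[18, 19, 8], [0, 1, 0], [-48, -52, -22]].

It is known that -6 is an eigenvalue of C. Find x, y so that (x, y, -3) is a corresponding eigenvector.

1, 0

We need (C + 6I)v = 0.
C + 6I = [[24, 19, 8], [0, 7, 0], [-48, -52, -16]].
Row 1: (24)·x + (19)·y + (8)·-3 = 0
Row 2: (0)·x + (7)·y + (0)·-3 = 0
Row 3: (-48)·x + (-52)·y + (-16)·-3 = 0
Solving gives x = 1, y = 0.
Check: C·(1, 0, -3) = (-6, 0, 18) = -6·(1, 0, -3).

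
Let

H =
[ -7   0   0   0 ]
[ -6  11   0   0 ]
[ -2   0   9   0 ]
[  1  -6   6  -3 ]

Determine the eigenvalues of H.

H is lower triangular, so its eigenvalues are the diagonal entries.
Diagonal: -7, 11, 9, -3.

-7, -3, 9, 11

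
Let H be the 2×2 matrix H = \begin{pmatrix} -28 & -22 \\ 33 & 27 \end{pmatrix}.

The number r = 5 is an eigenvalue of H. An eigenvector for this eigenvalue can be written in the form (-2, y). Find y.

We need (H - 5I)v = 0.
H - 5I = [[-33, -22], [33, 22]].
Row 1: (-33)·-2 + (-22)·y = 0
Row 2: (33)·-2 + (22)·y = 0
Solving gives y = 3.
Check: H·(-2, 3) = (-10, 15) = 5·(-2, 3).

3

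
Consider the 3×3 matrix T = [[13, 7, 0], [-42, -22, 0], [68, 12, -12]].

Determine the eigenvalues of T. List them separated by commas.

-12, -8, -1

Set up det(tI - T) = 0.
Cofactor expansion gives p(t) = t^3 + 21t^2 + 116t + 96.
Rational-root test: t = -1 gives p(-1) = 0.
Dividing by (t + 1) leaves t^2 + 20t + 96.
The quadratic factors as (t + 12)·(t + 8).
Eigenvalues: -12, -8, -1.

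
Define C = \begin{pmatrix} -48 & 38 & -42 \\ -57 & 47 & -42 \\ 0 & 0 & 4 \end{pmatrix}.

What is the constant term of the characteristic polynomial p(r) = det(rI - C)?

360

p(0) = det(0·I − C) = det(−C) = (−1)^3·det(C).
det(C) = -360, so p(0) = 360.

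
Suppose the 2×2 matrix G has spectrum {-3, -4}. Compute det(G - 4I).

If G has eigenvalues -3, -4, then G - 4I has eigenvalues -7, -8.
det(G - 4I) = (-7) · (-8) = 56.

56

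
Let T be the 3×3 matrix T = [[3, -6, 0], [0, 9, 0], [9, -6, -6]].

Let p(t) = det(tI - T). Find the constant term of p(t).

162

p(t) = t^3 - 6t^2 - 45t + 162.
The constant term is 162.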